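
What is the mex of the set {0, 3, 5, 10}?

1

0 is in the set but 1 is not, so the mex is 1.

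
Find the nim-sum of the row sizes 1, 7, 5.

3

Compute the nim-sum pairwise:
1 XOR 7 = 6
6 XOR 5 = 3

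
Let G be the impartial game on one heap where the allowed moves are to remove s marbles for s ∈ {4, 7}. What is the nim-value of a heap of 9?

Grundy values for subtraction set {4, 7}:
k:     0  1  2  3  4  5  6  7  8  9
g(k):  0  0  0  0  1  1  1  1  2  2
So g(9) = 2.

2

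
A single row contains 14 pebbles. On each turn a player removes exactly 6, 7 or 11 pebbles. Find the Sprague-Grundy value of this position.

2

Grundy values for subtraction set {6, 7, 11}:
g(0) = mex{} = 0
g(1) = mex{} = 0
g(2) = mex{} = 0
g(3) = mex{} = 0
g(4) = mex{} = 0
g(5) = mex{} = 0
g(6) = mex{0} = 1
g(7) = mex{0} = 1
g(8) = mex{0} = 1
g(9) = mex{0} = 1
g(10) = mex{0} = 1
g(11) = mex{0} = 1
g(12) = mex{0,1} = 2
g(13) = mex{0,1} = 2
g(14) = mex{0,1} = 2
So g(14) = 2.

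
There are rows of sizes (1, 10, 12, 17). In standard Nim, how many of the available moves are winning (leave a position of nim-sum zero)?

1

Compute the nim-sum pairwise:
1 ⊕ 10 = 11
11 ⊕ 12 = 7
7 ⊕ 17 = 22
The overall nim-sum is X = 22. A row of size p has a winning move iff p XOR X < p (reduce it to p XOR X).
  1: 1 XOR 22 = 23 ≥ 1 — no move.
  10: 10 XOR 22 = 28 ≥ 10 — no move.
  12: 12 XOR 22 = 26 ≥ 12 — no move.
  17: 17 XOR 22 = 7 < 17 — winning move (to 7).
That gives 1 winning move.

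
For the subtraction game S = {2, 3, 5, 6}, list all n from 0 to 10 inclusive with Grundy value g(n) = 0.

0, 1, 8, 9

Compute g(0), g(1), … for moves {2, 3, 5, 6}:
k:     0  1  2  3  4  5  6  7  8  9 10
g(k):  0  0  1  1  2  2  3  3  0  0  1
The P-positions (g = 0) in 0..10 are 0, 1, 8, 9.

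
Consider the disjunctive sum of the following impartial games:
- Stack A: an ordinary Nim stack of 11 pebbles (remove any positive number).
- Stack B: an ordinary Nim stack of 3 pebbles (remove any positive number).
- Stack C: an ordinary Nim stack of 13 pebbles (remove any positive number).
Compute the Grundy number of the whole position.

5

Stack A is a plain Nim stack of size 11, so its Grundy value is 11.
Stack B is a plain Nim stack of size 3, so its Grundy value is 3.
Stack C is a plain Nim stack of size 13, so its Grundy value is 13.
The value of a disjunctive sum is the nim-sum of the parts.
Combined value = 11 XOR 3 XOR 13 = 5.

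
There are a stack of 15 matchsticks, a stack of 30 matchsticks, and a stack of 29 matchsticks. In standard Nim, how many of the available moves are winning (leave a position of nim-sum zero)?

3

Nim-sum: 15 ⊕ 30 ⊕ 29 = 12.
The overall nim-sum is X = 12. A stack of size p has a winning move iff p XOR X < p (reduce it to p XOR X).
  15: 15 XOR 12 = 3 < 15 — winning move (to 3).
  30: 30 XOR 12 = 18 < 30 — winning move (to 18).
  29: 29 XOR 12 = 17 < 29 — winning move (to 17).
That gives 3 winning moves.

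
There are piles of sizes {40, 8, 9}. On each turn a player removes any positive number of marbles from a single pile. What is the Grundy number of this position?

Compute the nim-sum pairwise:
40 XOR 8 = 32
32 XOR 9 = 41

41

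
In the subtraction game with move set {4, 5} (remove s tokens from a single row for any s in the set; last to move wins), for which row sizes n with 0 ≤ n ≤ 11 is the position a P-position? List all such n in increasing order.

0, 1, 2, 3, 9, 10, 11

Compute g(0), g(1), … for moves {4, 5}:
k:     0  1  2  3  4  5  6  7  8  9 10 11
g(k):  0  0  0  0  1  1  1  1  2  0  0  0
The P-positions (g = 0) in 0..11 are 0, 1, 2, 3, 9, 10, 11.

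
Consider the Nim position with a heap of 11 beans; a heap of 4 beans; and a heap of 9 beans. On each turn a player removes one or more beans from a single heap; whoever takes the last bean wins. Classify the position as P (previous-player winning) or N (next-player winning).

Nim-sum: 11 ⊕ 4 ⊕ 9 = 6.
The nim-sum is 6 ≠ 0, so this is an N-position: the player to move can win.

N-position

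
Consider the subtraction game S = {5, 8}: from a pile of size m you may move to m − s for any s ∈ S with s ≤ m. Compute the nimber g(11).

2

Compute g(0), g(1), … for moves {5, 8}:
k:     0  1  2  3  4  5  6  7  8  9 10 11
g(k):  0  0  0  0  0  1  1  1  1  1  2  2
So g(11) = 2.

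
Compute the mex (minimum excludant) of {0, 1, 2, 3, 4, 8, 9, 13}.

5

The values 0, 1, 2, 3, 4 are all present; 5 is the first non-negative integer missing from the set.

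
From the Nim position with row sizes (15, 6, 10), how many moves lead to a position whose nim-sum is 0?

In binary:
  1111  (15)
  0110  (6)
  1010  (10)
  ----
  0011  (3)
The overall nim-sum is X = 3. A row of size p has a winning move iff p XOR X < p (reduce it to p XOR X).
  15: 15 XOR 3 = 12 < 15 — winning move (to 12).
  6: 6 XOR 3 = 5 < 6 — winning move (to 5).
  10: 10 XOR 3 = 9 < 10 — winning move (to 9).
That gives 3 winning moves.

3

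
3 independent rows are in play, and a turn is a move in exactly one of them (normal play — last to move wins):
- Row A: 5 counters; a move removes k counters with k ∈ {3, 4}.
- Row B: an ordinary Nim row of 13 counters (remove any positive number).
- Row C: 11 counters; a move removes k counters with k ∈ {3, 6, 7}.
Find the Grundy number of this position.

12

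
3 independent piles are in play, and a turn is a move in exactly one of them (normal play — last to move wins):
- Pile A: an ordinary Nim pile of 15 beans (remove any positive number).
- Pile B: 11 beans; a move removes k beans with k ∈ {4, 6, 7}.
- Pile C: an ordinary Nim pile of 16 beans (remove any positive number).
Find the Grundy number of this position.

31

Pile A is a plain Nim pile of size 15, so its Grundy value is 15.
For pile B, compute g(0), g(1), … with moves {4, 6, 7}:
k:     0  1  2  3  4  5  6  7  8  9 10 11
g(k):  0  0  0  0  1  1  1  1  2  2  2  0
So g(11) = 0.
Pile C is a plain Nim pile of size 16, so its Grundy value is 16.
The value of a disjunctive sum is the nim-sum of the parts.
Combined value = 15 ⊕ 0 ⊕ 16 = 31.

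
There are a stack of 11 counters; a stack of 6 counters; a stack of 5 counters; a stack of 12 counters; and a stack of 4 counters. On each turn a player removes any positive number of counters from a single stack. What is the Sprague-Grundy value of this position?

In binary:
  1011  (11)
  0110  (6)
  0101  (5)
  1100  (12)
  0100  (4)
  ----
  0000  (0)

0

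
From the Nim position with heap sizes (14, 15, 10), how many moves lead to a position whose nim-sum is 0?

Bitwise XOR of the heap sizes:
  1110  (14)
  1111  (15)
  1010  (10)
  ----
  1011  (11)
The overall nim-sum is X = 11. A heap of size p has a winning move iff p XOR X < p (reduce it to p XOR X).
  14: 14 XOR 11 = 5 < 14 — winning move (to 5).
  15: 15 XOR 11 = 4 < 15 — winning move (to 4).
  10: 10 XOR 11 = 1 < 10 — winning move (to 1).
That gives 3 winning moves.

3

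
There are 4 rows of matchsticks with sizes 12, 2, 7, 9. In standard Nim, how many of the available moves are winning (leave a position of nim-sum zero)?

Bitwise XOR of the heap sizes:
  1100  (12)
  0010  (2)
  0111  (7)
  1001  (9)
  ----
  0000  (0)
The nim-sum is already 0, so every move leaves a nonzero nim-sum — there are no winning moves.

0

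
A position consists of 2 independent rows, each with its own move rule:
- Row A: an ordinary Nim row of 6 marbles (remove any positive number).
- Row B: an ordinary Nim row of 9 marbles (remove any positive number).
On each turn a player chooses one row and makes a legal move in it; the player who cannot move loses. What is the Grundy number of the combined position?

Row A is a plain Nim row of size 6, so its Grundy value is 6.
Row B is a plain Nim row of size 9, so its Grundy value is 9.
By the Sprague-Grundy theorem, the Grundy value of a sum of independent games is the XOR of the component values.
Combined value = 6 ⊕ 9 = 15.

15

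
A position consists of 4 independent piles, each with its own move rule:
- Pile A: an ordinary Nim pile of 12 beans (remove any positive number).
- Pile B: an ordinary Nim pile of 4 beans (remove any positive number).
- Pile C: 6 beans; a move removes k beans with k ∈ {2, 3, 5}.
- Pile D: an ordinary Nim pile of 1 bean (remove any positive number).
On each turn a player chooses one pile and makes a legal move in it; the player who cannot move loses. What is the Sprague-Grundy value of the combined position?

Pile A is a plain Nim pile of size 12, so its Grundy value is 12.
Pile B is a plain Nim pile of size 4, so its Grundy value is 4.
Grundy values for pile C (subtraction set {2, 3, 5}):
k:     0  1  2  3  4  5  6
g(k):  0  0  1  1  2  2  3
So g(6) = 3.
Pile D is a plain Nim pile of size 1, so its Grundy value is 1.
By the Sprague-Grundy theorem, the Grundy value of a sum of independent games is the XOR of the component values.
Combined value = 12 XOR 4 XOR 3 XOR 1 = 10.

10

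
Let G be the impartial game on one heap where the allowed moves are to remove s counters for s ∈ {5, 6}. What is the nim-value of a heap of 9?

1

Build the Grundy sequence with g(k) = mex{g(k−s) : s ∈ {5, 6}, s ≤ k}:
g(0) = mex{} = 0
g(1) = mex{} = 0
g(2) = mex{} = 0
g(3) = mex{} = 0
g(4) = mex{} = 0
g(5) = mex{0} = 1
g(6) = mex{0} = 1
g(7) = mex{0} = 1
g(8) = mex{0} = 1
g(9) = mex{0} = 1
So g(9) = 1.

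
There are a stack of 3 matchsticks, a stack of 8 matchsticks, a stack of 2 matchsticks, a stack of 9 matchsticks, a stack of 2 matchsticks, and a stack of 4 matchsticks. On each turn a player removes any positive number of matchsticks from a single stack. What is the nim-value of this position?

6

Bitwise XOR of the heap sizes:
  0011  (3)
  1000  (8)
  0010  (2)
  1001  (9)
  0010  (2)
  0100  (4)
  ----
  0110  (6)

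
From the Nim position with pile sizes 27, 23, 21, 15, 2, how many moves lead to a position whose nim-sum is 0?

Nim-sum: 27 ⊕ 23 ⊕ 21 ⊕ 15 ⊕ 2 = 20.
The overall nim-sum is X = 20. A pile of size p has a winning move iff p XOR X < p (reduce it to p XOR X).
  27: 27 XOR 20 = 15 < 27 — winning move (to 15).
  23: 23 XOR 20 = 3 < 23 — winning move (to 3).
  21: 21 XOR 20 = 1 < 21 — winning move (to 1).
  15: 15 XOR 20 = 27 ≥ 15 — no move.
  2: 2 XOR 20 = 22 ≥ 2 — no move.
That gives 3 winning moves.

3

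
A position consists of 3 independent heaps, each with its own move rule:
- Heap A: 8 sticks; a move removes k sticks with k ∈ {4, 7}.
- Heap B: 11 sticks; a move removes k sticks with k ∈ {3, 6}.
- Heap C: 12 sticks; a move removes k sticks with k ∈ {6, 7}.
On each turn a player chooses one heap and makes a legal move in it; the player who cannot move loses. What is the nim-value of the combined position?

Grundy values for heap A (subtraction set {4, 7}):
k:     0  1  2  3  4  5  6  7  8
g(k):  0  0  0  0  1  1  1  1  2
So g(8) = 2.
Build the Grundy sequence for heap B with g(k) = mex{g(k−s) : s ∈ {3, 6}, s ≤ k}:
g(0) = mex{} = 0
g(1) = mex{} = 0
g(2) = mex{} = 0
g(3) = mex{0} = 1
g(4) = mex{0} = 1
g(5) = mex{0} = 1
g(6) = mex{0,1} = 2
g(7) = mex{0,1} = 2
g(8) = mex{0,1} = 2
g(9) = mex{1,2} = 0
g(10) = mex{1,2} = 0
g(11) = mex{1,2} = 0
So g(11) = 0.
For heap C, compute g(0), g(1), … with moves {6, 7}:
k:     0  1  2  3  4  5  6  7  8  9 10 11 12
g(k):  0  0  0  0  0  0  1  1  1  1  1  1  2
So g(12) = 2.
By the Sprague-Grundy theorem, the Grundy value of a sum of independent games is the XOR of the component values.
Combined value = 2 ⊕ 0 ⊕ 2 = 0.

0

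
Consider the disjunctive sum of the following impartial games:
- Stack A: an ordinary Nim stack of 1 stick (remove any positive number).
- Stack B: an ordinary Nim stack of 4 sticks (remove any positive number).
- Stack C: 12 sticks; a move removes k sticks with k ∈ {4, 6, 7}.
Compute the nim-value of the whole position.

Stack A is a plain Nim stack of size 1, so its Grundy value is 1.
Stack B is a plain Nim stack of size 4, so its Grundy value is 4.
For stack C, compute g(0), g(1), … with moves {4, 6, 7}:
g(0) = mex{} = 0
g(1) = mex{} = 0
g(2) = mex{} = 0
g(3) = mex{} = 0
g(4) = mex{0} = 1
g(5) = mex{0} = 1
g(6) = mex{0} = 1
g(7) = mex{0} = 1
g(8) = mex{0,1} = 2
g(9) = mex{0,1} = 2
g(10) = mex{0,1} = 2
g(11) = mex{1} = 0
g(12) = mex{1,2} = 0
So g(12) = 0.
The value of a disjunctive sum is the nim-sum of the parts.
Combined value = 1 ⊕ 4 ⊕ 0 = 5.

5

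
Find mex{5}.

0 is not in the set, so the mex is 0.

0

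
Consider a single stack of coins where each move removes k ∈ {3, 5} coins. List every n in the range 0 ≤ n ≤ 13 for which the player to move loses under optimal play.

0, 1, 2, 8, 9, 10

Compute g(0), g(1), … for moves {3, 5}:
k:     0  1  2  3  4  5  6  7  8  9 10 11 12 13
g(k):  0  0  0  1  1  1  2  2  0  0  0  1  1  1
The P-positions (g = 0) in 0..13 are 0, 1, 2, 8, 9, 10.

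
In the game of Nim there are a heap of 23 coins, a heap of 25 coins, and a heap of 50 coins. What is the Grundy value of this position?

Write each in binary and XOR column by column:
  010111  (23)
  011001  (25)
  110010  (50)
  ------
  111100  (60)

60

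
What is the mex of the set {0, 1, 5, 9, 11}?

The values 0, 1 are all present; 2 is the first non-negative integer missing from the set.

2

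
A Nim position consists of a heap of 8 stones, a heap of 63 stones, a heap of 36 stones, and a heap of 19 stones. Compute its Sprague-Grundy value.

Bitwise XOR of the heap sizes:
  001000  (8)
  111111  (63)
  100100  (36)
  010011  (19)
  ------
  000000  (0)

0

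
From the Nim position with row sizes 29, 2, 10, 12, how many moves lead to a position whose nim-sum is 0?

1

Compute the nim-sum pairwise:
29 XOR 2 = 31
31 XOR 10 = 21
21 XOR 12 = 25
The overall nim-sum is X = 25. A row of size p has a winning move iff p XOR X < p (reduce it to p XOR X).
  29: 29 XOR 25 = 4 < 29 — winning move (to 4).
  2: 2 XOR 25 = 27 ≥ 2 — no move.
  10: 10 XOR 25 = 19 ≥ 10 — no move.
  12: 12 XOR 25 = 21 ≥ 12 — no move.
That gives 1 winning move.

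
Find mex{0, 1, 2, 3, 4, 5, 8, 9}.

6

The values 0, 1, 2, 3, 4, 5 are all present; 6 is the first non-negative integer missing from the set.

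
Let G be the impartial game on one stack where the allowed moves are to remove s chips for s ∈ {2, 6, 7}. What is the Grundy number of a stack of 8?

Build the Grundy sequence with g(k) = mex{g(k−s) : s ∈ {2, 6, 7}, s ≤ k}:
g(0) = mex{} = 0
g(1) = mex{} = 0
g(2) = mex{0} = 1
g(3) = mex{0} = 1
g(4) = mex{1} = 0
g(5) = mex{1} = 0
g(6) = mex{0} = 1
g(7) = mex{0} = 1
g(8) = mex{0,1} = 2
So g(8) = 2.

2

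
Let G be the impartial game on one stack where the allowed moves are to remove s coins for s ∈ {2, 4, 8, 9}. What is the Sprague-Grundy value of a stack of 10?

2

Compute g(0), g(1), … for moves {2, 4, 8, 9}:
g(0) = mex{} = 0
g(1) = mex{} = 0
g(2) = mex{0} = 1
g(3) = mex{0} = 1
g(4) = mex{0,1} = 2
g(5) = mex{0,1} = 2
g(6) = mex{1,2} = 0
g(7) = mex{1,2} = 0
g(8) = mex{0,2} = 1
g(9) = mex{0,2} = 1
g(10) = mex{0,1} = 2
So g(10) = 2.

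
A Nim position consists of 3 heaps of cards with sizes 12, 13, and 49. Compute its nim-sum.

48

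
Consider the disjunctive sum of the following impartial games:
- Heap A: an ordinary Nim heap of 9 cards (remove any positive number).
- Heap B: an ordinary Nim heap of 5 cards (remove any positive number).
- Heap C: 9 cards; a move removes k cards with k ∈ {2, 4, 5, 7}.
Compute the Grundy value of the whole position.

12

Heap A is a plain Nim heap of size 9, so its Grundy value is 9.
Heap B is a plain Nim heap of size 5, so its Grundy value is 5.
For heap C, compute g(0), g(1), … with moves {2, 4, 5, 7}:
k:     0  1  2  3  4  5  6  7  8  9
g(k):  0  0  1  1  2  2  3  3  4  0
So g(9) = 0.
The value of a disjunctive sum is the nim-sum of the parts.
Combined value = 9 ⊕ 5 ⊕ 0 = 12.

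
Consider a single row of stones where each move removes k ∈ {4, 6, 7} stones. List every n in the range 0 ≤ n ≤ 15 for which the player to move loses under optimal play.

0, 1, 2, 3, 11, 12, 13, 14

Compute g(0), g(1), … for moves {4, 6, 7}:
k:     0  1  2  3  4  5  6  7  8  9 10 11 12 13 14 15
g(k):  0  0  0  0  1  1  1  1  2  2  2  0  0  0  0  1
The P-positions (g = 0) in 0..15 are 0, 1, 2, 3, 11, 12, 13, 14.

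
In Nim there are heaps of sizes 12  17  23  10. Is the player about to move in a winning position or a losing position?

Write each in binary and XOR column by column:
  01100  (12)
  10001  (17)
  10111  (23)
  01010  (10)
  -----
  00000  (0)
The nim-sum is 0, so this is a P-position: the player to move is in a losing position under optimal play.

Losing position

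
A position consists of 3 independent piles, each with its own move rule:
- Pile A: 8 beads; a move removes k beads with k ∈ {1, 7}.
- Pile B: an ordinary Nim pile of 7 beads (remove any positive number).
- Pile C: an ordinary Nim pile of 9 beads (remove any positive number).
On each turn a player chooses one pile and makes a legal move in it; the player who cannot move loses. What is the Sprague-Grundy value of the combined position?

14

Build the Grundy sequence for pile A with g(k) = mex{g(k−s) : s ∈ {1, 7}, s ≤ k}:
g(0) = mex{} = 0
g(1) = mex{0} = 1
g(2) = mex{1} = 0
g(3) = mex{0} = 1
g(4) = mex{1} = 0
g(5) = mex{0} = 1
g(6) = mex{1} = 0
g(7) = mex{0} = 1
g(8) = mex{1} = 0
So g(8) = 0.
Pile B is a plain Nim pile of size 7, so its Grundy value is 7.
Pile C is a plain Nim pile of size 9, so its Grundy value is 9.
By the Sprague-Grundy theorem, the Grundy value of a sum of independent games is the XOR of the component values.
Combined value = 0 ⊕ 7 ⊕ 9 = 14.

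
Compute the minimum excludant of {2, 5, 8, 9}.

0 is not in the set, so the mex is 0.

0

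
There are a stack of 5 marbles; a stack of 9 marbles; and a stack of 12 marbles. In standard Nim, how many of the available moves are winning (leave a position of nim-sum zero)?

In binary:
  0101  (5)
  1001  (9)
  1100  (12)
  ----
  0000  (0)
The nim-sum is already 0, so every move leaves a nonzero nim-sum — there are no winning moves.

0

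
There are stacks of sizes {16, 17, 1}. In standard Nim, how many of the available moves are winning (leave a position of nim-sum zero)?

0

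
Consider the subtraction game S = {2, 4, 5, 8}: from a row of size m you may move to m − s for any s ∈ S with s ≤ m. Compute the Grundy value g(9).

Grundy values for subtraction set {2, 4, 5, 8}:
k:     0  1  2  3  4  5  6  7  8  9
g(k):  0  0  1  1  2  2  3  0  4  1
So g(9) = 1.

1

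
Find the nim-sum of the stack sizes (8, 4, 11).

Compute the nim-sum pairwise:
8 XOR 4 = 12
12 XOR 11 = 7

7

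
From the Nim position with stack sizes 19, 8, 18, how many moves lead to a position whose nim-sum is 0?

1

Nim-sum: 19 ^ 8 ^ 18 = 9.
The overall nim-sum is X = 9. A stack of size p has a winning move iff p XOR X < p (reduce it to p XOR X).
  19: 19 XOR 9 = 26 ≥ 19 — no move.
  8: 8 XOR 9 = 1 < 8 — winning move (to 1).
  18: 18 XOR 9 = 27 ≥ 18 — no move.
That gives 1 winning move.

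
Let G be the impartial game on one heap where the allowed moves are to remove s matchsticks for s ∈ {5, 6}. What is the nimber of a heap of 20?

1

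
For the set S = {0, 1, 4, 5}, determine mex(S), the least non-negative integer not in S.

The values 0, 1 are all present; 2 is the first non-negative integer missing from the set.

2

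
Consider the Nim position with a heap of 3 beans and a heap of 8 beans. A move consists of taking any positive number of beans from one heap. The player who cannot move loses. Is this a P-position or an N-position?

Bitwise XOR of the heap sizes:
  0011  (3)
  1000  (8)
  ----
  1011  (11)
The nim-sum is 11 ≠ 0, so this is an N-position: the player to move can win.

N-position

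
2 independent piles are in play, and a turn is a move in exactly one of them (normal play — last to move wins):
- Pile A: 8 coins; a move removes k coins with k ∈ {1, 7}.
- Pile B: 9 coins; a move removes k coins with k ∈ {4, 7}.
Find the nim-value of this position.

2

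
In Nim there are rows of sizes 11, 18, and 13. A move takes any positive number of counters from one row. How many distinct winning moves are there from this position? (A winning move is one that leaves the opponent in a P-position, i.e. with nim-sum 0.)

1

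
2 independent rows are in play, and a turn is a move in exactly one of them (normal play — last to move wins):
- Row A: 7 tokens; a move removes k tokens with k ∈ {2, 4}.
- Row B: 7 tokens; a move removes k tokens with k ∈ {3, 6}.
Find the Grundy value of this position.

2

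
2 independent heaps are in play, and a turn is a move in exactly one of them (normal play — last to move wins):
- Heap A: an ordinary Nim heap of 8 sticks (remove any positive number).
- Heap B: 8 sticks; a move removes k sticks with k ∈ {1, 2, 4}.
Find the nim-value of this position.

Heap A is a plain Nim heap of size 8, so its Grundy value is 8.
Build the Grundy sequence for heap B with g(k) = mex{g(k−s) : s ∈ {1, 2, 4}, s ≤ k}:
g(0) = mex{} = 0
g(1) = mex{0} = 1
g(2) = mex{0,1} = 2
g(3) = mex{1,2} = 0
g(4) = mex{0,2} = 1
g(5) = mex{0,1} = 2
g(6) = mex{1,2} = 0
g(7) = mex{0,2} = 1
g(8) = mex{0,1} = 2
So g(8) = 2.
By the Sprague-Grundy theorem, the Grundy value of a sum of independent games is the XOR of the component values.
Combined value = 8 XOR 2 = 10.

10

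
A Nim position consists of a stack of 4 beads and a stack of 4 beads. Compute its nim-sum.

Compute the nim-sum pairwise:
4 XOR 4 = 0

0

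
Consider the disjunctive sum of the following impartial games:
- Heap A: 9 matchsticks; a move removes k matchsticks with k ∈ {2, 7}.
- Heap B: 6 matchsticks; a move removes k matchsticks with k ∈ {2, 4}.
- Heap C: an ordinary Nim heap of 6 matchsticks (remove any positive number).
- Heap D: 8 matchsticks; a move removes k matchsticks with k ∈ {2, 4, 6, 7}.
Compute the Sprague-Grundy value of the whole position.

For heap A, compute g(0), g(1), … with moves {2, 7}:
k:     0  1  2  3  4  5  6  7  8  9
g(k):  0  0  1  1  0  0  1  1  2  0
So g(9) = 0.
For heap B, compute g(0), g(1), … with moves {2, 4}:
k:     0  1  2  3  4  5  6
g(k):  0  0  1  1  2  2  0
So g(6) = 0.
Heap C is a plain Nim heap of size 6, so its Grundy value is 6.
Grundy values for heap D (subtraction set {2, 4, 6, 7}):
g(0) = mex{} = 0
g(1) = mex{} = 0
g(2) = mex{0} = 1
g(3) = mex{0} = 1
g(4) = mex{0,1} = 2
g(5) = mex{0,1} = 2
g(6) = mex{0,1,2} = 3
g(7) = mex{0,1,2} = 3
g(8) = mex{0,1,2,3} = 4
So g(8) = 4.
The value of a disjunctive sum is the nim-sum of the parts.
Combined value = 0 XOR 0 XOR 6 XOR 4 = 2.

2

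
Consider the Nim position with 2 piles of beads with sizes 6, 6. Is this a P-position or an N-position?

P-position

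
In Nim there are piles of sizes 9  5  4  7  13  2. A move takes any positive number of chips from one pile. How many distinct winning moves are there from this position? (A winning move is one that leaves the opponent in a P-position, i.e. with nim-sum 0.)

0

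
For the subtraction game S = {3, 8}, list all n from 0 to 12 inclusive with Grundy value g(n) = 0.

0, 1, 2, 6, 7, 11, 12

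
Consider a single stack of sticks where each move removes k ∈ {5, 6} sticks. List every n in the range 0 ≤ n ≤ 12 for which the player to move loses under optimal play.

0, 1, 2, 3, 4, 11, 12

Compute g(0), g(1), … for moves {5, 6}:
k:     0  1  2  3  4  5  6  7  8  9 10 11 12
g(k):  0  0  0  0  0  1  1  1  1  1  2  0  0
The P-positions (g = 0) in 0..12 are 0, 1, 2, 3, 4, 11, 12.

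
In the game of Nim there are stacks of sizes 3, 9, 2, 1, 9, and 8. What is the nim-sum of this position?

8

Nim-sum: 3 ^ 9 ^ 2 ^ 1 ^ 9 ^ 8 = 8.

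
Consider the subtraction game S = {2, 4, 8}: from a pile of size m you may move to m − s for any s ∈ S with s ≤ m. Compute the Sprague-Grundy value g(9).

1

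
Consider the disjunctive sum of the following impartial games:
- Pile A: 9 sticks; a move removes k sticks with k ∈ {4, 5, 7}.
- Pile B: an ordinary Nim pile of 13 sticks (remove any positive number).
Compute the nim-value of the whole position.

For pile A, compute g(0), g(1), … with moves {4, 5, 7}:
k:     0  1  2  3  4  5  6  7  8  9
g(k):  0  0  0  0  1  1  1  1  2  2
So g(9) = 2.
Pile B is a plain Nim pile of size 13, so its Grundy value is 13.
The value of a disjunctive sum is the nim-sum of the parts.
Combined value = 2 ⊕ 13 = 15.

15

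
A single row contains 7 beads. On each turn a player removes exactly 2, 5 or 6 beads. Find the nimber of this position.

Compute g(0), g(1), … for moves {2, 5, 6}:
g(0) = mex{} = 0
g(1) = mex{} = 0
g(2) = mex{0} = 1
g(3) = mex{0} = 1
g(4) = mex{1} = 0
g(5) = mex{0,1} = 2
g(6) = mex{0} = 1
g(7) = mex{0,1,2} = 3
So g(7) = 3.

3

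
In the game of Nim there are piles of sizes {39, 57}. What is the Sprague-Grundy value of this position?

Compute the nim-sum pairwise:
39 XOR 57 = 30

30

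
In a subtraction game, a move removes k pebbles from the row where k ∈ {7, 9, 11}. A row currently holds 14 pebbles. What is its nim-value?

Grundy values for subtraction set {7, 9, 11}:
k:     0  1  2  3  4  5  6  7  8  9 10 11 12 13 14
g(k):  0  0  0  0  0  0  0  1  1  1  1  1  1  1  2
So g(14) = 2.

2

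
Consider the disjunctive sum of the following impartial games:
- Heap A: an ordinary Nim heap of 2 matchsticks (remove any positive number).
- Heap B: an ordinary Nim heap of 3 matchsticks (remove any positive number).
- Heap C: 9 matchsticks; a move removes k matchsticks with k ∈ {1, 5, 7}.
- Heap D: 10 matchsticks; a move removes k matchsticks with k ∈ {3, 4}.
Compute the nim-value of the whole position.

1

Heap A is a plain Nim heap of size 2, so its Grundy value is 2.
Heap B is a plain Nim heap of size 3, so its Grundy value is 3.
Build the Grundy sequence for heap C with g(k) = mex{g(k−s) : s ∈ {1, 5, 7}, s ≤ k}:
g(0) = mex{} = 0
g(1) = mex{0} = 1
g(2) = mex{1} = 0
g(3) = mex{0} = 1
g(4) = mex{1} = 0
g(5) = mex{0} = 1
g(6) = mex{1} = 0
g(7) = mex{0} = 1
g(8) = mex{1} = 0
g(9) = mex{0} = 1
So g(9) = 1.
Grundy values for heap D (subtraction set {3, 4}):
g(0) = mex{} = 0
g(1) = mex{} = 0
g(2) = mex{} = 0
g(3) = mex{0} = 1
g(4) = mex{0} = 1
g(5) = mex{0} = 1
g(6) = mex{0,1} = 2
g(7) = mex{1} = 0
g(8) = mex{1} = 0
g(9) = mex{1,2} = 0
g(10) = mex{0,2} = 1
So g(10) = 1.
The value of a disjunctive sum is the nim-sum of the parts.
Combined value = 2 ⊕ 3 ⊕ 1 ⊕ 1 = 1.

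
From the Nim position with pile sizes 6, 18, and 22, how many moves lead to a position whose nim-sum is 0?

Nim-sum: 6 ^ 18 ^ 22 = 2.
The overall nim-sum is X = 2. A pile of size p has a winning move iff p XOR X < p (reduce it to p XOR X).
  6: 6 XOR 2 = 4 < 6 — winning move (to 4).
  18: 18 XOR 2 = 16 < 18 — winning move (to 16).
  22: 22 XOR 2 = 20 < 22 — winning move (to 20).
That gives 3 winning moves.

3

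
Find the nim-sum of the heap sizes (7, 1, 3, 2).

7

Write each in binary and XOR column by column:
  111  (7)
  001  (1)
  011  (3)
  010  (2)
  ---
  111  (7)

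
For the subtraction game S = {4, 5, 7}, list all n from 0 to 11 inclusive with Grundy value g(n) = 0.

0, 1, 2, 3, 11

Build the Grundy sequence with g(k) = mex{g(k−s) : s ∈ {4, 5, 7}, s ≤ k}:
k:     0  1  2  3  4  5  6  7  8  9 10 11
g(k):  0  0  0  0  1  1  1  1  2  2  2  0
The P-positions (g = 0) in 0..11 are 0, 1, 2, 3, 11.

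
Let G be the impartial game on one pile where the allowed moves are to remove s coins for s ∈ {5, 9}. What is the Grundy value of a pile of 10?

2

Compute g(0), g(1), … for moves {5, 9}:
g(0) = mex{} = 0
g(1) = mex{} = 0
g(2) = mex{} = 0
g(3) = mex{} = 0
g(4) = mex{} = 0
g(5) = mex{0} = 1
g(6) = mex{0} = 1
g(7) = mex{0} = 1
g(8) = mex{0} = 1
g(9) = mex{0} = 1
g(10) = mex{0,1} = 2
So g(10) = 2.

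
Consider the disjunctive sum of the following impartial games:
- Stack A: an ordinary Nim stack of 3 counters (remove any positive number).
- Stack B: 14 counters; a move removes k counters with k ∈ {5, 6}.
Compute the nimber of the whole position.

Stack A is a plain Nim stack of size 3, so its Grundy value is 3.
For stack B, compute g(0), g(1), … with moves {5, 6}:
g(0) = mex{} = 0
g(1) = mex{} = 0
g(2) = mex{} = 0
g(3) = mex{} = 0
g(4) = mex{} = 0
g(5) = mex{0} = 1
g(6) = mex{0} = 1
g(7) = mex{0} = 1
g(8) = mex{0} = 1
g(9) = mex{0} = 1
g(10) = mex{0,1} = 2
g(11) = mex{1} = 0
g(12) = mex{1} = 0
g(13) = mex{1} = 0
g(14) = mex{1} = 0
So g(14) = 0.
The value of a disjunctive sum is the nim-sum of the parts.
Combined value = 3 ⊕ 0 = 3.

3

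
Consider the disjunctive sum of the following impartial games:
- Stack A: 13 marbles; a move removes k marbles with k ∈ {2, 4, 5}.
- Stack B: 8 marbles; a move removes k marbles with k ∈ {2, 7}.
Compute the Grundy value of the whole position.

1

Grundy values for stack A (subtraction set {2, 4, 5}):
g(0) = mex{} = 0
g(1) = mex{} = 0
g(2) = mex{0} = 1
g(3) = mex{0} = 1
g(4) = mex{0,1} = 2
g(5) = mex{0,1} = 2
g(6) = mex{0,1,2} = 3
g(7) = mex{1,2} = 0
g(8) = mex{1,2,3} = 0
g(9) = mex{0,2} = 1
g(10) = mex{0,2,3} = 1
g(11) = mex{0,1,3} = 2
g(12) = mex{0,1} = 2
g(13) = mex{0,1,2} = 3
So g(13) = 3.
Build the Grundy sequence for stack B with g(k) = mex{g(k−s) : s ∈ {2, 7}, s ≤ k}:
g(0) = mex{} = 0
g(1) = mex{} = 0
g(2) = mex{0} = 1
g(3) = mex{0} = 1
g(4) = mex{1} = 0
g(5) = mex{1} = 0
g(6) = mex{0} = 1
g(7) = mex{0} = 1
g(8) = mex{0,1} = 2
So g(8) = 2.
The value of a disjunctive sum is the nim-sum of the parts.
Combined value = 3 ⊕ 2 = 1.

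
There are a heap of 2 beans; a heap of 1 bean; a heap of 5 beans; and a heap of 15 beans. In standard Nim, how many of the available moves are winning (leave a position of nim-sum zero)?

1

Compute the nim-sum pairwise:
2 ^ 1 = 3
3 ^ 5 = 6
6 ^ 15 = 9
The overall nim-sum is X = 9. A heap of size p has a winning move iff p XOR X < p (reduce it to p XOR X).
  2: 2 XOR 9 = 11 ≥ 2 — no move.
  1: 1 XOR 9 = 8 ≥ 1 — no move.
  5: 5 XOR 9 = 12 ≥ 5 — no move.
  15: 15 XOR 9 = 6 < 15 — winning move (to 6).
That gives 1 winning move.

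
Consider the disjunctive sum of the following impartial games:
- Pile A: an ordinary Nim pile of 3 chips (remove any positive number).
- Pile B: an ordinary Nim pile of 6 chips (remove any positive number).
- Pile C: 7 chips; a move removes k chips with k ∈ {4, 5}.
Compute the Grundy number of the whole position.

Pile A is a plain Nim pile of size 3, so its Grundy value is 3.
Pile B is a plain Nim pile of size 6, so its Grundy value is 6.
For pile C, compute g(0), g(1), … with moves {4, 5}:
g(0) = mex{} = 0
g(1) = mex{} = 0
g(2) = mex{} = 0
g(3) = mex{} = 0
g(4) = mex{0} = 1
g(5) = mex{0} = 1
g(6) = mex{0} = 1
g(7) = mex{0} = 1
So g(7) = 1.
By the Sprague-Grundy theorem, the Grundy value of a sum of independent games is the XOR of the component values.
Combined value = 3 ⊕ 6 ⊕ 1 = 4.

4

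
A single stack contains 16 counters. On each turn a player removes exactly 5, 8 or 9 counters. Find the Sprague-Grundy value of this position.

0

Grundy values for subtraction set {5, 8, 9}:
k:     0  1  2  3  4  5  6  7  8  9 10 11 12 13 14 15 16
g(k):  0  0  0  0  0  1  1  1  1  1  2  2  2  2  0  0  0
So g(16) = 0.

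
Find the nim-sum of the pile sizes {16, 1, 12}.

29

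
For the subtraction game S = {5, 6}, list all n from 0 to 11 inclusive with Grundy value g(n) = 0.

Grundy values for subtraction set {5, 6}:
g(0) = mex{} = 0
g(1) = mex{} = 0
g(2) = mex{} = 0
g(3) = mex{} = 0
g(4) = mex{} = 0
g(5) = mex{0} = 1
g(6) = mex{0} = 1
g(7) = mex{0} = 1
g(8) = mex{0} = 1
g(9) = mex{0} = 1
g(10) = mex{0,1} = 2
g(11) = mex{1} = 0
The P-positions (g = 0) in 0..11 are 0, 1, 2, 3, 4, 11.

0, 1, 2, 3, 4, 11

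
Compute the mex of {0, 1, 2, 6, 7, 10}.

3

The values 0, 1, 2 are all present; 3 is the first non-negative integer missing from the set.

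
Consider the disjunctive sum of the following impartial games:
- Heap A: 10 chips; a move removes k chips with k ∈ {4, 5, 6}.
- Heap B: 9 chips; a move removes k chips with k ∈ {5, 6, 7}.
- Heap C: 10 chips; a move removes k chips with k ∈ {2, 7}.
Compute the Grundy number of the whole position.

For heap A, compute g(0), g(1), … with moves {4, 5, 6}:
k:     0  1  2  3  4  5  6  7  8  9 10
g(k):  0  0  0  0  1  1  1  1  2  2  0
So g(10) = 0.
For heap B, compute g(0), g(1), … with moves {5, 6, 7}:
g(0) = mex{} = 0
g(1) = mex{} = 0
g(2) = mex{} = 0
g(3) = mex{} = 0
g(4) = mex{} = 0
g(5) = mex{0} = 1
g(6) = mex{0} = 1
g(7) = mex{0} = 1
g(8) = mex{0} = 1
g(9) = mex{0} = 1
So g(9) = 1.
For heap C, compute g(0), g(1), … with moves {2, 7}:
k:     0  1  2  3  4  5  6  7  8  9 10
g(k):  0  0  1  1  0  0  1  1  2  0  0
So g(10) = 0.
The value of a disjunctive sum is the nim-sum of the parts.
Combined value = 0 XOR 1 XOR 0 = 1.

1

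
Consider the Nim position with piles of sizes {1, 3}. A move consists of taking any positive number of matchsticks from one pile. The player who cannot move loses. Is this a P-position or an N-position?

In binary:
  01  (1)
  11  (3)
  --
  10  (2)
The nim-sum is 2 ≠ 0, so this is an N-position: the player to move can win.

N-position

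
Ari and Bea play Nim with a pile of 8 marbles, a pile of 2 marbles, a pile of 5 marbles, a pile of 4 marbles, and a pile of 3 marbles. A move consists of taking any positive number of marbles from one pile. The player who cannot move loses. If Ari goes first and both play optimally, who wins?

Ari wins

Bitwise XOR of the heap sizes:
  1000  (8)
  0010  (2)
  0101  (5)
  0100  (4)
  0011  (3)
  ----
  1000  (8)
The nim-sum is 8 ≠ 0, so this is an N-position: the player to move can win; Ari has a winning move.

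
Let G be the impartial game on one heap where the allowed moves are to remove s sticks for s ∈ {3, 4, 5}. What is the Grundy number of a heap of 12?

1

Build the Grundy sequence with g(k) = mex{g(k−s) : s ∈ {3, 4, 5}, s ≤ k}:
g(0) = mex{} = 0
g(1) = mex{} = 0
g(2) = mex{} = 0
g(3) = mex{0} = 1
g(4) = mex{0} = 1
g(5) = mex{0} = 1
g(6) = mex{0,1} = 2
g(7) = mex{0,1} = 2
g(8) = mex{1} = 0
g(9) = mex{1,2} = 0
g(10) = mex{1,2} = 0
g(11) = mex{0,2} = 1
g(12) = mex{0,2} = 1
So g(12) = 1.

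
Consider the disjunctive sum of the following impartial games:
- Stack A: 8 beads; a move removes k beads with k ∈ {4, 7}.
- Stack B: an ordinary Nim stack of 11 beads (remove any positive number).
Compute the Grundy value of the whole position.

9

For stack A, compute g(0), g(1), … with moves {4, 7}:
k:     0  1  2  3  4  5  6  7  8
g(k):  0  0  0  0  1  1  1  1  2
So g(8) = 2.
Stack B is a plain Nim stack of size 11, so its Grundy value is 11.
By the Sprague-Grundy theorem, the Grundy value of a sum of independent games is the XOR of the component values.
Combined value = 2 XOR 11 = 9.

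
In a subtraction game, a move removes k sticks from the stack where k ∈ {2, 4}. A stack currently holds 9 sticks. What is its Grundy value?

1

Compute g(0), g(1), … for moves {2, 4}:
k:     0  1  2  3  4  5  6  7  8  9
g(k):  0  0  1  1  2  2  0  0  1  1
So g(9) = 1.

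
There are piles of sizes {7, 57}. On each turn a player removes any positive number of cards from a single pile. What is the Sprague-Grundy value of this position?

62

Write each in binary and XOR column by column:
  000111  (7)
  111001  (57)
  ------
  111110  (62)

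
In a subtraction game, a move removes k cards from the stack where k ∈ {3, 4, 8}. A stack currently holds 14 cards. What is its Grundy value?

Grundy values for subtraction set {3, 4, 8}:
k:     0  1  2  3  4  5  6  7  8  9 10 11 12 13 14
g(k):  0  0  0  1  1  1  2  0  2  3  1  3  0  0  0
So g(14) = 0.

0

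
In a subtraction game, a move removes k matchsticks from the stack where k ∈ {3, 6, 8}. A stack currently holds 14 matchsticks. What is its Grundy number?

Build the Grundy sequence with g(k) = mex{g(k−s) : s ∈ {3, 6, 8}, s ≤ k}:
k:     0  1  2  3  4  5  6  7  8  9 10 11 12 13 14
g(k):  0  0  0  1  1  1  2  2  2  3  3  0  0  0  1
So g(14) = 1.

1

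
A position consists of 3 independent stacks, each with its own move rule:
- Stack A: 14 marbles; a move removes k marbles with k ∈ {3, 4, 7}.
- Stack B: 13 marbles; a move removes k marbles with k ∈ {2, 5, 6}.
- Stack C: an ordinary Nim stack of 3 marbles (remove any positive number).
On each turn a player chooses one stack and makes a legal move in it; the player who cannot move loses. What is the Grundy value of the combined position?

3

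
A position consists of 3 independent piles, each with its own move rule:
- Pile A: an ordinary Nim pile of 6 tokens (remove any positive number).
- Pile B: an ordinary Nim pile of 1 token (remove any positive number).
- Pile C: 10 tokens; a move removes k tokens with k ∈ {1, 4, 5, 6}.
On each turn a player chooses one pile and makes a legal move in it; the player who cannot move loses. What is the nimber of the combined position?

6

Pile A is a plain Nim pile of size 6, so its Grundy value is 6.
Pile B is a plain Nim pile of size 1, so its Grundy value is 1.
Grundy values for pile C (subtraction set {1, 4, 5, 6}):
k:     0  1  2  3  4  5  6  7  8  9 10
g(k):  0  1  0  1  2  3  2  3  4  0  1
So g(10) = 1.
The value of a disjunctive sum is the nim-sum of the parts.
Combined value = 6 ⊕ 1 ⊕ 1 = 6.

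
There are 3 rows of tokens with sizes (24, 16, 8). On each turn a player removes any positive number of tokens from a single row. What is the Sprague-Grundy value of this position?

0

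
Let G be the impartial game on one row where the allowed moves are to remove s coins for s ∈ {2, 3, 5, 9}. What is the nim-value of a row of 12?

2

Compute g(0), g(1), … for moves {2, 3, 5, 9}:
k:     0  1  2  3  4  5  6  7  8  9 10 11 12
g(k):  0  0  1  1  2  2  3  0  0  1  1  2  2
So g(12) = 2.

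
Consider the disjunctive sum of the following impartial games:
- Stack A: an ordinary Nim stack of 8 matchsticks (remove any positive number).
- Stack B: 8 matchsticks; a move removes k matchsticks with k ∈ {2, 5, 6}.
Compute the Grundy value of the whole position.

Stack A is a plain Nim stack of size 8, so its Grundy value is 8.
Build the Grundy sequence for stack B with g(k) = mex{g(k−s) : s ∈ {2, 5, 6}, s ≤ k}:
k:     0  1  2  3  4  5  6  7  8
g(k):  0  0  1  1  0  2  1  3  0
So g(8) = 0.
The value of a disjunctive sum is the nim-sum of the parts.
Combined value = 8 XOR 0 = 8.

8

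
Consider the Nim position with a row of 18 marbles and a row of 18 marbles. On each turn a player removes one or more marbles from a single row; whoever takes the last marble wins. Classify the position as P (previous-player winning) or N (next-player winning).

P-position

Nim-sum: 18 XOR 18 = 0.
The nim-sum is 0, so this is a P-position: the player to move is in a losing position under optimal play.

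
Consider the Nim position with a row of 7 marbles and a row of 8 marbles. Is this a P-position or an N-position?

N-position

Write each in binary and XOR column by column:
  0111  (7)
  1000  (8)
  ----
  1111  (15)
The nim-sum is 15 ≠ 0, so this is an N-position: the player to move can win.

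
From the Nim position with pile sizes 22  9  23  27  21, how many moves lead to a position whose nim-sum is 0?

3

Nim-sum: 22 ^ 9 ^ 23 ^ 27 ^ 21 = 6.
The overall nim-sum is X = 6. A pile of size p has a winning move iff p XOR X < p (reduce it to p XOR X).
  22: 22 XOR 6 = 16 < 22 — winning move (to 16).
  9: 9 XOR 6 = 15 ≥ 9 — no move.
  23: 23 XOR 6 = 17 < 23 — winning move (to 17).
  27: 27 XOR 6 = 29 ≥ 27 — no move.
  21: 21 XOR 6 = 19 < 21 — winning move (to 19).
That gives 3 winning moves.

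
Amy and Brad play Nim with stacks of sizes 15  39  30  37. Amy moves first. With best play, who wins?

Nim-sum: 15 ^ 39 ^ 30 ^ 37 = 19.
The nim-sum is 19 ≠ 0, so this is an N-position: the player to move can win; Amy has a winning move.

Amy wins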